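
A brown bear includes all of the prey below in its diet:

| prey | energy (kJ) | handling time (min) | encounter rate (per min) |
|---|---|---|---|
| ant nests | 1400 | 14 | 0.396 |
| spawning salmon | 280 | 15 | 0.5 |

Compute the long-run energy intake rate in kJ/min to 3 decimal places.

49.445 kJ/min

R = (0.396×1400 + 0.5×280) / (1 + 0.396×14 + 0.5×15) = 694.4/14.04 = 49.44 kJ/min.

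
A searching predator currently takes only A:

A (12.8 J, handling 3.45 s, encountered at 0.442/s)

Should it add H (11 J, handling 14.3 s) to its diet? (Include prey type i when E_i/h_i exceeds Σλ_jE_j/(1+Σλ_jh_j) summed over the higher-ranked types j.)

Intake rate on the current diet: R = (0.442×12.8) / (1 + 0.442×3.45) = 5.658/2.525 = 2.241 J/s.
Profitability of H: 11/14.3 = 0.7692 J/s.
Since 0.7692 < R, time spent handling H is better spent searching.

No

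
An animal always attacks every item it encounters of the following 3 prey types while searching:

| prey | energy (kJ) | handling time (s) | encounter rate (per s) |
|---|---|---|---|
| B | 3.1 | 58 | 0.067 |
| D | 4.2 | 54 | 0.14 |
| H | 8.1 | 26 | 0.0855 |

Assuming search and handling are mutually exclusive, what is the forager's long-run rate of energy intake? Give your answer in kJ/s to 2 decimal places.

R = Σλ_iE_i / (1 + Σλ_ih_i)
Numerator: 0.067×3.1 + 0.14×4.2 + 0.0855×8.1 = 1.488
Denominator: 1 + 0.067×58 + 0.14×54 + 0.0855×26 = 14.67
R = 1.488/14.67 = 0.1015 kJ/s

0.10 kJ/s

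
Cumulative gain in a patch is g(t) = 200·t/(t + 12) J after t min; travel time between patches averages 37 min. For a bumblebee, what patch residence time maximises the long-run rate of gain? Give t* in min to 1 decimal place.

21.1 min

Optimal t* satisfies g'(t*) = g(t*)/(T + t*).
g'(t) = 200·12/(t + 12)². Setting 200·12/(t+12)² = 200t/[(t+12)(37+t)] gives 12(37+t) = t(t+12), so t² = 12×37 = 444.
t* = √444 = 21.07 min.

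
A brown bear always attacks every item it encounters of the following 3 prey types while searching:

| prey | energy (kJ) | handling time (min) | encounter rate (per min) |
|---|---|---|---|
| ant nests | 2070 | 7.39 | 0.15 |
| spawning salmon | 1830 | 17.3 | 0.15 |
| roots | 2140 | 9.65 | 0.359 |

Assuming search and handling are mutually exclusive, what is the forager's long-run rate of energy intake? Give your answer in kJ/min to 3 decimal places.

165.681 kJ/min

R = (0.15×2070 + 0.15×1830 + 0.359×2140) / (1 + 0.15×7.39 + 0.15×17.3 + 0.359×9.65) = 1353/8.168 = 165.7 kJ/min.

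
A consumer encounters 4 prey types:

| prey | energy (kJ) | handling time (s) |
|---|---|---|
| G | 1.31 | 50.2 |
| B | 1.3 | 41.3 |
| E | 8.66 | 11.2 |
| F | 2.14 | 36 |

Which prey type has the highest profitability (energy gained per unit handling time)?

In descending order of E/h:
E: 8.66/11.2 = 0.773 kJ/s
F: 2.14/36 = 0.0594 kJ/s
B: 1.3/41.3 = 0.0315 kJ/s
G: 1.31/50.2 = 0.0261 kJ/s

E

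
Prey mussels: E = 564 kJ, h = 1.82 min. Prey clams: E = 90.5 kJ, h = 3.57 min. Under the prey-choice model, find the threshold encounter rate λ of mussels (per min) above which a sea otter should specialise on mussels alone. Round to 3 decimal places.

Drop clams once their profitability E₂/h₂ falls below the rate achievable on mussels alone: E₂/h₂ = λE₁/(1 + λh₁).
Solve for λ: λE₁h₂ = E₂(1 + λh₁) → λ(E₁h₂ − E₂h₁) = E₂ → λ = E₂/(E₁h₂ − E₂h₁).
λ = 90.5/(564×3.57 − 90.5×1.82) = 90.5/1849 = 0.04895 per min.

0.049 per min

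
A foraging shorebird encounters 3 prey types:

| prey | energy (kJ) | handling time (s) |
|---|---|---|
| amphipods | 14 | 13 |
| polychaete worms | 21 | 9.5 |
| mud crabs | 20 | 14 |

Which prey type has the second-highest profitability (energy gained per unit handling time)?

mud crabs

Profitability E/h (kJ/s): amphipods = 14/13 = 1.08, polychaete worms = 21/9.5 = 2.21, mud crabs = 20/14 = 1.43.
Ranked: polychaete worms > mud crabs > amphipods.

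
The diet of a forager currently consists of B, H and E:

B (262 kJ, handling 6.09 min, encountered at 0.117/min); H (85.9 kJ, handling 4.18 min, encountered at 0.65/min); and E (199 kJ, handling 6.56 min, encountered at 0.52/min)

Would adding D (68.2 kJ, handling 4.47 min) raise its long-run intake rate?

No

Intake rate on the current diet: R = (0.117×262 + 0.65×85.9 + 0.52×199) / (1 + 0.117×6.09 + 0.65×4.18 + 0.52×6.56) = 190/7.841 = 24.23 kJ/min.
D: E/h = 68.2/4.47 = 15.26 kJ/min.
Since 15.26 < R, time spent handling D is better spent searching.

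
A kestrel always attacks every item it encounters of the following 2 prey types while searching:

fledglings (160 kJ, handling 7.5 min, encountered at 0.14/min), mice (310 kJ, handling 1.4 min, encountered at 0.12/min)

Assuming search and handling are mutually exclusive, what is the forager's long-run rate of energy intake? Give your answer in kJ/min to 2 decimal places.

26.87 kJ/min

Energy encountered per unit search time: 0.14×160 + 0.12×310 = 59.6 kJ/min.
Handling time per unit search time: 0.14×7.5 + 0.12×1.4 = 1.218.
Rate = 59.6/(1 + 1.218) = 26.87 kJ/min.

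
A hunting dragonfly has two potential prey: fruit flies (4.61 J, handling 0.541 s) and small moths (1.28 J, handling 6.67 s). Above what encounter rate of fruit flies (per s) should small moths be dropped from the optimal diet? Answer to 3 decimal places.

0.043 per s

Drop small moths once their profitability E₂/h₂ falls below the rate achievable on fruit flies alone: E₂/h₂ = λE₁/(1 + λh₁).
Solve for λ: λE₁h₂ = E₂(1 + λh₁) → λ(E₁h₂ − E₂h₁) = E₂ → λ = E₂/(E₁h₂ − E₂h₁).
λ = 1.28/(4.61×6.67 − 1.28×0.541) = 1.28/30.06 = 0.04259 per s.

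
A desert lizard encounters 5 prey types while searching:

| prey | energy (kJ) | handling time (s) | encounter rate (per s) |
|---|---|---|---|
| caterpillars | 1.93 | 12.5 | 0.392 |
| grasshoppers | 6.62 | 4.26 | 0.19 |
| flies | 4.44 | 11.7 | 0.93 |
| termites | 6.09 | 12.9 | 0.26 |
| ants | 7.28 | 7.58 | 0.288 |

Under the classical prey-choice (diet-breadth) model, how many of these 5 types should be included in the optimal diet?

E/h in descending order: grasshoppers 1.55, ants 0.96, termites 0.472, flies 0.379, caterpillars 0.154 kJ/s. The optimal diet is the largest prefix of this list for which every included type satisfies E_i/h_i > R on the types above it.
Rate on top 1: 0.6951. ants: 0.96 > 0.6951 → include.
Rate on top 2: 0.8402. termites: 0.472 < 0.8402 → exclude; stop.
Optimal diet: grasshoppers, ants — 2 of 5 types.

2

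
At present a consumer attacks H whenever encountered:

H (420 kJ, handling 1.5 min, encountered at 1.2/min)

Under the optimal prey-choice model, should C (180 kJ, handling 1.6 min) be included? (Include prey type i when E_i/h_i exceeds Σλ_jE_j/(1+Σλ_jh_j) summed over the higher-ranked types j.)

No

Intake rate on the current diet: R = (1.2×420) / (1 + 1.2×1.5) = 504/2.8 = 180 kJ/min.
Profitability of C: 180/1.6 = 112.5 kJ/min.
112.5 < 180, so adding C would lower the average — exclude it.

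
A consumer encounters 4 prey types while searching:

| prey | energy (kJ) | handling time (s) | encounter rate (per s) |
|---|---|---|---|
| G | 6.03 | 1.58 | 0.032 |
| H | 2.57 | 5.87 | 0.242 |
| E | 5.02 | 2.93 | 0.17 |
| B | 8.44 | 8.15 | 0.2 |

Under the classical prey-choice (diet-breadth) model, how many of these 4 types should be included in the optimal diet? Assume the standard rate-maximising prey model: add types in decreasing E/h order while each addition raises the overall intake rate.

3

Profitabilities (E/h, kJ/s): G 3.82, E 1.71, B 1.04, H 0.438. Add prey in this order while the next type's profitability exceeds the intake rate on those already taken.
Rate on top 1: 0.1837. E: 1.71 > 0.1837 → include.
Rate on top 2: 0.6757. B: 1.04 > 0.6757 → include.
Rate on top 3: 0.8602. H: 0.438 < 0.8602 → exclude; stop.
Optimal diet: G, E, B — 3 of 4 types.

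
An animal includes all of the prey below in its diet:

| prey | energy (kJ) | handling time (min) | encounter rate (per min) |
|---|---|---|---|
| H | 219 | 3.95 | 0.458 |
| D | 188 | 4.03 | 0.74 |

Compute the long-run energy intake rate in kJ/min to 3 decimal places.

41.342 kJ/min

R = Σλ_iE_i / (1 + Σλ_ih_i)
Numerator: 0.458×219 + 0.74×188 = 239.4
Denominator: 1 + 0.458×3.95 + 0.74×4.03 = 5.791
R = 239.4/5.791 = 41.34 kJ/min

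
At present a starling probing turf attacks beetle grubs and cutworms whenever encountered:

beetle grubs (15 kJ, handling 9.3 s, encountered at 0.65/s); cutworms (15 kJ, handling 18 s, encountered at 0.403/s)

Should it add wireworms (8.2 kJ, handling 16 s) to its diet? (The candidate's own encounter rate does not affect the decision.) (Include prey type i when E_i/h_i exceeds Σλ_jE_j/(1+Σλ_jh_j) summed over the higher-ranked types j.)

No

On beetle grubs and cutworms alone, R = ΣλE/(1+Σλh) = 15.79/14.3 = 1.105 kJ/s.
wireworms: E/h = 8.2/16 = 0.5125 kJ/s.
Since 0.5125 < R, time spent handling wireworms is better spent searching.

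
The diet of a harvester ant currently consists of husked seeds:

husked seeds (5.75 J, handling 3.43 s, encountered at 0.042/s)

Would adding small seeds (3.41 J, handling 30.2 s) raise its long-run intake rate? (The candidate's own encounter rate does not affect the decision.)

Intake rate on the current diet: R = (0.042×5.75) / (1 + 0.042×3.43) = 0.2415/1.144 = 0.2111 J/s.
small seeds: E/h = 3.41/30.2 = 0.1129 J/s.
0.1129 < 0.2111, so adding small seeds would lower the average — exclude it.

No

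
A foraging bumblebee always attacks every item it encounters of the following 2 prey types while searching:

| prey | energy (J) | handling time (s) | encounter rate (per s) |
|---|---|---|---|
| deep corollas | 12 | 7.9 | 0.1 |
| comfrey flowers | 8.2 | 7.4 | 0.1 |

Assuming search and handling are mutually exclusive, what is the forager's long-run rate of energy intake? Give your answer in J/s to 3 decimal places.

R = Σλ_iE_i / (1 + Σλ_ih_i)
Numerator: 0.1×12 + 0.1×8.2 = 2.02
Denominator: 1 + 0.1×7.9 + 0.1×7.4 = 2.53
R = 2.02/2.53 = 0.7984 J/s

0.798 J/s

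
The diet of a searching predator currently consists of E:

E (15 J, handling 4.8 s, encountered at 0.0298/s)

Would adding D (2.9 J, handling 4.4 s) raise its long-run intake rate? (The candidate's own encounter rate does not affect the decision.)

Current rate: (0.0298×15)/(1 + 0.0298×4.8) = 0.3911 J/s.
D: E/h = 2.9/4.4 = 0.6591 J/s.
0.6591 > 0.3911, so adding D raises the average — include it.

Yes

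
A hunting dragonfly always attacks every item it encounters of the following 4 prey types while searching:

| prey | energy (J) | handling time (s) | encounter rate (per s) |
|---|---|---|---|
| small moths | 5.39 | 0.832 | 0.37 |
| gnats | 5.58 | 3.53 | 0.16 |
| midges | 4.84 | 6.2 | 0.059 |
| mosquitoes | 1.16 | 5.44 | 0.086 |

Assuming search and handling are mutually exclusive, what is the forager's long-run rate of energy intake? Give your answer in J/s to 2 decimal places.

R = (0.37×5.39 + 0.16×5.58 + 0.059×4.84 + 0.086×1.16) / (1 + 0.37×0.832 + 0.16×3.53 + 0.059×6.2 + 0.086×5.44) = 3.272/2.706 = 1.209 J/s.

1.21 J/s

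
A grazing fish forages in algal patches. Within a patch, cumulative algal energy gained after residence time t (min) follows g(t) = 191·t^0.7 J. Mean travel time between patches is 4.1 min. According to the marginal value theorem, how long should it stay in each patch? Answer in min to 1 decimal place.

9.6 min

By the marginal value theorem, leave when the instantaneous gain rate g'(t) equals the habitat-wide average g(t)/(T + t).
g'(t) = 0.7·191·t^-0.3. Setting 0.7·191·t^-0.3 = 191·t^0.7/(4.1+t) gives 0.7(4.1+t) = t, so 0.30·t = 0.7×4.1.
t* = 0.7×4.1/0.30 = 9.567 min.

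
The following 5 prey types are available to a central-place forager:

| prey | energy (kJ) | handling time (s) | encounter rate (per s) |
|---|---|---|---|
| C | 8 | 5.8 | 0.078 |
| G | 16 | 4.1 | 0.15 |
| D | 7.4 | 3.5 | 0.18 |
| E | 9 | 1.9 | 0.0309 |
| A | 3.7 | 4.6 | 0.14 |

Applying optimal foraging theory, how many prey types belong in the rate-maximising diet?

3

Profitabilities (E/h, kJ/s): E 4.74, G 3.9, D 2.11, C 1.38, A 0.804. Add prey in this order while the next type's profitability exceeds the intake rate on those already taken.
Rate on top 1: 0.2627. G: 3.9 > 0.2627 → include.
Rate on top 2: 1.6. D: 2.11 > 1.6 → include.
Rate on top 3: 1.741. C: 1.38 < 1.741 → exclude; stop.
Optimal diet: E, G, D — 3 of 5 types.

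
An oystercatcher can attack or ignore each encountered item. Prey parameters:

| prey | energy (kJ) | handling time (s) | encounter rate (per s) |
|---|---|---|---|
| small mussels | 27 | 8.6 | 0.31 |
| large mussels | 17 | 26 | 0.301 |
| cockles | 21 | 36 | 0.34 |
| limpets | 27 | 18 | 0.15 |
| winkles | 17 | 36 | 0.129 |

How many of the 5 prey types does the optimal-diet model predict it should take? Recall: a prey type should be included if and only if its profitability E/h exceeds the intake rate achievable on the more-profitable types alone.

Profitabilities (E/h, kJ/s): small mussels 3.14, limpets 1.5, large mussels 0.654, cockles 0.583, winkles 0.472. Add prey in this order while the next type's profitability exceeds the intake rate on those already taken.
Rate on top 1: 2.283. limpets: 1.5 < 2.283 → exclude; stop.
Optimal diet: small mussels — 1 of 5 types.

1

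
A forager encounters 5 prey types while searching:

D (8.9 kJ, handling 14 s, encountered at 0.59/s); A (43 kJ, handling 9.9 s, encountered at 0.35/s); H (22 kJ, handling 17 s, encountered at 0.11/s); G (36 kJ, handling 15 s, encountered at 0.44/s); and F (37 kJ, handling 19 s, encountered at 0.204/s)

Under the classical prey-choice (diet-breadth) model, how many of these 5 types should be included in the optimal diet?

Rank by E/h (kJ/s): A 4.34, G 2.4, F 1.95, H 1.29, D 0.636. Include each in turn until the next type's E/h falls below the running intake rate.
Rate on top 1: 3.371. G: 2.4 < 3.371 → exclude; stop.
Optimal diet: A — 1 of 5 types.

1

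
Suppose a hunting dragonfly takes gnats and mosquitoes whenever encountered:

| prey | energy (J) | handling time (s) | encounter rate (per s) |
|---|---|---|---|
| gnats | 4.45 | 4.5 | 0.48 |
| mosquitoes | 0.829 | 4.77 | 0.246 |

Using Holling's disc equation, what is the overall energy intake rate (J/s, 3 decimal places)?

R = (0.48×4.45 + 0.246×0.829) / (1 + 0.48×4.5 + 0.246×4.77) = 2.34/4.333 = 0.54 J/s.

0.540 J/s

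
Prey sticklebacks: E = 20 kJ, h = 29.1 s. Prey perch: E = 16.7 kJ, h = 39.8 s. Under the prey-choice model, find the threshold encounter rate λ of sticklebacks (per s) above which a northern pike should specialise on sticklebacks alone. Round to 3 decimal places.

0.054 per s

The zero-one rule: include perch iff E₂/h₂ > λE₁/(1+λh₁). Equality gives the switch point.
λE₁h₂ = E₂ + λE₂h₁ ⇒ λ = E₂/(E₁h₂ − E₂h₁) = 16.7/(796 − 486) = 0.05387 per s.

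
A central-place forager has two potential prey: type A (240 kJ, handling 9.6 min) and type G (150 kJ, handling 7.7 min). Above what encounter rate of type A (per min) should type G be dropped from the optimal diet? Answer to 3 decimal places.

Drop type G once their profitability E₂/h₂ falls below the rate achievable on type A alone: E₂/h₂ = λE₁/(1 + λh₁).
Solve for λ: λE₁h₂ = E₂(1 + λh₁) → λ(E₁h₂ − E₂h₁) = E₂ → λ = E₂/(E₁h₂ − E₂h₁).
λ = 150/(240×7.7 − 150×9.6) = 150/408 = 0.3676 per min.

0.368 per min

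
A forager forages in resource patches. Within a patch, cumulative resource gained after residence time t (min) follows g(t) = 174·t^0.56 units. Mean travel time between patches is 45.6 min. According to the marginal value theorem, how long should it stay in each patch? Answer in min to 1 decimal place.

By the marginal value theorem, leave when the instantaneous gain rate g'(t) equals the habitat-wide average g(t)/(T + t).
g'(t) = 0.56·174·t^-0.44. Setting 0.56·174·t^-0.44 = 174·t^0.56/(45.6+t) gives 0.56(45.6+t) = t, so 0.44·t = 0.56×45.6.
t* = 0.56×45.6/0.44 = 58.04 min.

58.0 min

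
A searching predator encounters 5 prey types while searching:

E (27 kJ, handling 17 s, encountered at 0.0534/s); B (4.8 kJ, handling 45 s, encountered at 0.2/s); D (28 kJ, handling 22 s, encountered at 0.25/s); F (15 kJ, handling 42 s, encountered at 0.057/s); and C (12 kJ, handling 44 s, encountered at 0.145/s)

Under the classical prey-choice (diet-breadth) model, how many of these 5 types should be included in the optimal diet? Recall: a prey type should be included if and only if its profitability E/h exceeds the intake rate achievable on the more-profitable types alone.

2

Profitabilities (E/h, kJ/s): E 1.59, D 1.27, F 0.357, C 0.273, B 0.107. Add prey in this order while the next type's profitability exceeds the intake rate on those already taken.
Rate on top 1: 0.7557. D: 1.27 > 0.7557 → include.
Rate on top 2: 1.14. F: 0.357 < 1.14 → exclude; stop.
Optimal diet: E, D — 2 of 5 types.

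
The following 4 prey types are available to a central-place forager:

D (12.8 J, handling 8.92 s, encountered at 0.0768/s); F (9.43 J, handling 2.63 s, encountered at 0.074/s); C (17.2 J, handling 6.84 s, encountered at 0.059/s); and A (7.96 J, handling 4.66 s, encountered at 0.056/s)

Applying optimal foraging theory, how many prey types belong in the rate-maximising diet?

Profitabilities (E/h, J/s): F 3.59, C 2.51, A 1.71, D 1.43. Add prey in this order while the next type's profitability exceeds the intake rate on those already taken.
Rate on top 1: 0.5841. C: 2.51 > 0.5841 → include.
Rate on top 2: 1.072. A: 1.71 > 1.072 → include.
Rate on top 3: 1.161. D: 1.43 > 1.161 → include.
Optimal diet: F, C, A, D — 4 of 4 types.

4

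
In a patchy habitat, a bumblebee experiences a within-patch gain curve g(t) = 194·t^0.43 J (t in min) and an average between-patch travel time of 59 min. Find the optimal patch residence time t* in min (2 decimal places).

Optimal t* satisfies g'(t*) = g(t*)/(T + t*).
g'(t) = 0.43·194·t^-0.57. Setting 0.43·194·t^-0.57 = 194·t^0.43/(59+t) gives 0.43(59+t) = t, so 0.57·t = 0.43×59.
t* = 0.43×59/0.57 = 44.51 min.

44.51 min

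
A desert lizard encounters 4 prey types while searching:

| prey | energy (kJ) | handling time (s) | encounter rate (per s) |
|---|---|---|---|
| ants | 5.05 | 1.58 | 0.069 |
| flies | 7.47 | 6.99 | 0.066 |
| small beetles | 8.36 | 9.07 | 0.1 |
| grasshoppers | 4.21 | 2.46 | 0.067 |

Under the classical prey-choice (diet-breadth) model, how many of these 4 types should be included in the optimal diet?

4

Rank by E/h (kJ/s): ants 3.2, grasshoppers 1.71, flies 1.07, small beetles 0.922. Include each in turn until the next type's E/h falls below the running intake rate.
Rate on top 1: 0.3142. grasshoppers: 1.71 > 0.3142 → include.
Rate on top 2: 0.495. flies: 1.07 > 0.495 → include.
Rate on top 3: 0.6475. small beetles: 0.922 > 0.6475 → include.
Optimal diet: ants, grasshoppers, flies, small beetles — 4 of 4 types.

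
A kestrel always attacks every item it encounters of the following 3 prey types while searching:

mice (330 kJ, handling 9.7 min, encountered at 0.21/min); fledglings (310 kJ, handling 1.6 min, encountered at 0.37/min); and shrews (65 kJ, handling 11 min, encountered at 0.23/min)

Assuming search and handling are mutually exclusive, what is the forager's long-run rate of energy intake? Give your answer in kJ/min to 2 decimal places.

R = (0.21×330 + 0.37×310 + 0.23×65) / (1 + 0.21×9.7 + 0.37×1.6 + 0.23×11) = 198.9/6.159 = 32.3 kJ/min.

32.30 kJ/min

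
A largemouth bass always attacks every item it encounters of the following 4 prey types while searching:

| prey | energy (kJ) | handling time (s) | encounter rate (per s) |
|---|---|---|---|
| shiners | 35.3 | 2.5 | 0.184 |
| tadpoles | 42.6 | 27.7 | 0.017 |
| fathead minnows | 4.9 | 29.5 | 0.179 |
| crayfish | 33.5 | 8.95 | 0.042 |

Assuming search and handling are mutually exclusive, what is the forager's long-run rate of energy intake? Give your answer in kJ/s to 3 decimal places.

1.253 kJ/s

R = Σλ_iE_i / (1 + Σλ_ih_i)
Numerator: 0.184×35.3 + 0.017×42.6 + 0.179×4.9 + 0.042×33.5 = 9.503
Denominator: 1 + 0.184×2.5 + 0.017×27.7 + 0.179×29.5 + 0.042×8.95 = 7.587
R = 9.503/7.587 = 1.253 kJ/s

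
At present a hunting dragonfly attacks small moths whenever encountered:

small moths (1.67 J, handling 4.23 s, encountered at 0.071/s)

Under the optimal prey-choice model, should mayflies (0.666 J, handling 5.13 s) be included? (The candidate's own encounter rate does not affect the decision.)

Yes

Intake rate on the current diet: R = (0.071×1.67) / (1 + 0.071×4.23) = 0.1186/1.3 = 0.09118 J/s.
mayflies: E/h = 0.666/5.13 = 0.1298 J/s.
0.1298 > 0.09118, so adding mayflies raises the average — include it.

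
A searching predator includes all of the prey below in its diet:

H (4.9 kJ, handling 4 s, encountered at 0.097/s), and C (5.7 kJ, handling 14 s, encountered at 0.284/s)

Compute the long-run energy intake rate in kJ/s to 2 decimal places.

R = Σλ_iE_i / (1 + Σλ_ih_i)
Numerator: 0.097×4.9 + 0.284×5.7 = 2.094
Denominator: 1 + 0.097×4 + 0.284×14 = 5.364
R = 2.094/5.364 = 0.3904 kJ/s

0.39 kJ/s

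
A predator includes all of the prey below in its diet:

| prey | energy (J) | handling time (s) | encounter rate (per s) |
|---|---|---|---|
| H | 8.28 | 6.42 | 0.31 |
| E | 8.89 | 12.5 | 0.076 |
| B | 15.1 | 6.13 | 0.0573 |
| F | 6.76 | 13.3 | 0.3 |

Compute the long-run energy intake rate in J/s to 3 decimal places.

R = (0.31×8.28 + 0.076×8.89 + 0.0573×15.1 + 0.3×6.76) / (1 + 0.31×6.42 + 0.076×12.5 + 0.0573×6.13 + 0.3×13.3) = 6.136/8.281 = 0.7409 J/s.

0.741 J/s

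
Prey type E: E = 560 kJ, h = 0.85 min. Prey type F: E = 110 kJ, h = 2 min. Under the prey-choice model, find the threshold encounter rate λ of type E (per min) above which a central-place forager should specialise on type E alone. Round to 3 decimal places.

0.107 per min

At the threshold, the rate on type E alone equals the profitability of type F: λ·560/(1 + λ·0.85) = 110/2 = 55.
Rearranging, λ(560 − 55×0.85) = 55, so λ = 55/513.2 = 0.1072 per min.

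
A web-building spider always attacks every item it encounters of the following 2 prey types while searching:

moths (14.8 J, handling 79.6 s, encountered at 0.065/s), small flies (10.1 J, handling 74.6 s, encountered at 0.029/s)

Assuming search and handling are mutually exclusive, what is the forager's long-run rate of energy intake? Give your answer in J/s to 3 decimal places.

0.151 J/s

R = Σλ_iE_i / (1 + Σλ_ih_i)
Numerator: 0.065×14.8 + 0.029×10.1 = 1.255
Denominator: 1 + 0.065×79.6 + 0.029×74.6 = 8.337
R = 1.255/8.337 = 0.1505 J/s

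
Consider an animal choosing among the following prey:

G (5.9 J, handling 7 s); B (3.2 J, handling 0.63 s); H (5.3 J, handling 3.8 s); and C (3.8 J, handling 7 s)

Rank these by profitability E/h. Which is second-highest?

H

In descending order of E/h:
B: 3.2/0.63 = 5.08 J/s
H: 5.3/3.8 = 1.39 J/s
G: 5.9/7 = 0.843 J/s
C: 3.8/7 = 0.543 J/s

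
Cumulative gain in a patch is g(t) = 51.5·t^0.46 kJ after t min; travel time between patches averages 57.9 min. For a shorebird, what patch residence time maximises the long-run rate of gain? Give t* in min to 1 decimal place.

49.3 min

Optimal t* satisfies g'(t*) = g(t*)/(T + t*).
g'(t) = 0.46·51.5·t^-0.54. Setting 0.46·51.5·t^-0.54 = 51.5·t^0.46/(57.9+t) gives 0.46(57.9+t) = t, so 0.54·t = 0.46×57.9.
t* = 0.46×57.9/0.54 = 49.32 min.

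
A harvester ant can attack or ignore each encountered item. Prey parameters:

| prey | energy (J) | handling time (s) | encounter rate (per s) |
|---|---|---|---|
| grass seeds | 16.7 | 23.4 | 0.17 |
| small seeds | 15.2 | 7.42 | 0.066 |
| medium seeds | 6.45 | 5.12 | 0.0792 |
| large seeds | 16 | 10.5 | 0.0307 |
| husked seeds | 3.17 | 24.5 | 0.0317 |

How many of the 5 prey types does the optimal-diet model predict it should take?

3

Rank by E/h (J/s): small seeds 2.05, large seeds 1.52, medium seeds 1.26, grass seeds 0.714, husked seeds 0.129. Include each in turn until the next type's E/h falls below the running intake rate.
Rate on top 1: 0.6734. large seeds: 1.52 > 0.6734 → include.
Rate on top 2: 0.8247. medium seeds: 1.26 > 0.8247 → include.
Rate on top 3: 0.9042. grass seeds: 0.714 < 0.9042 → exclude; stop.
Optimal diet: small seeds, large seeds, medium seeds — 3 of 5 types.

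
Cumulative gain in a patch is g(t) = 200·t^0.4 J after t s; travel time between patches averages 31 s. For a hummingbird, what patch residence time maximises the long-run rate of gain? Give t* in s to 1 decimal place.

Maximise g(t)/(T+t): set derivative to zero → g'(t)(T+t) = g(t).
g'(t) = 0.4·200·t^-0.6. Setting 0.4·200·t^-0.6 = 200·t^0.4/(31+t) gives 0.4(31+t) = t, so 0.60·t = 0.4×31.
t* = 0.4×31/0.60 = 20.67 s.

20.7 s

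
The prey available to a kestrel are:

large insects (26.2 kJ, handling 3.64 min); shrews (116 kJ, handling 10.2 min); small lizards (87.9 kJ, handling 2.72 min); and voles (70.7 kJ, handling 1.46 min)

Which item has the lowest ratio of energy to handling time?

large insects

In descending order of E/h:
voles: 70.7/1.46 = 48.4 kJ/min
small lizards: 87.9/2.72 = 32.3 kJ/min
shrews: 116/10.2 = 11.4 kJ/min
large insects: 26.2/3.64 = 7.2 kJ/min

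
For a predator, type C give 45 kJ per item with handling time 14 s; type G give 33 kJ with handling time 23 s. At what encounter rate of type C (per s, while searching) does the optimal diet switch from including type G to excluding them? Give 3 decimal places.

0.058 per s

The zero-one rule: include type G iff E₂/h₂ > λE₁/(1+λh₁). Equality gives the switch point.
λE₁h₂ = E₂ + λE₂h₁ ⇒ λ = E₂/(E₁h₂ − E₂h₁) = 33/(1035 − 462) = 0.05759 per s.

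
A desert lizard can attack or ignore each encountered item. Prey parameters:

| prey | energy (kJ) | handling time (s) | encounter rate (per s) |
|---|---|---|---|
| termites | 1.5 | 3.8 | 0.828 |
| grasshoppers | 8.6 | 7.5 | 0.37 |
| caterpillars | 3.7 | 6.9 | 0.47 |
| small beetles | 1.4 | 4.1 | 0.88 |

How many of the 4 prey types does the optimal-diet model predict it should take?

Profitabilities (E/h, kJ/s): grasshoppers 1.15, caterpillars 0.536, termites 0.395, small beetles 0.341. Add prey in this order while the next type's profitability exceeds the intake rate on those already taken.
Rate on top 1: 0.8429. caterpillars: 0.536 < 0.8429 → exclude; stop.
Optimal diet: grasshoppers — 1 of 4 types.

1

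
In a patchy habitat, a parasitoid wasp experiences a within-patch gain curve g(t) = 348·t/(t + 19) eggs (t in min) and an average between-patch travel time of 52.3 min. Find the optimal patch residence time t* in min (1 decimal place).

By the marginal value theorem, leave when the instantaneous gain rate g'(t) equals the habitat-wide average g(t)/(T + t).
g'(t) = 348·19/(t + 19)². Setting 348·19/(t+19)² = 348t/[(t+19)(52.3+t)] gives 19(52.3+t) = t(t+19), so t² = 19×52.3 = 993.7.
t* = √993.7 = 31.52 min.

31.5 min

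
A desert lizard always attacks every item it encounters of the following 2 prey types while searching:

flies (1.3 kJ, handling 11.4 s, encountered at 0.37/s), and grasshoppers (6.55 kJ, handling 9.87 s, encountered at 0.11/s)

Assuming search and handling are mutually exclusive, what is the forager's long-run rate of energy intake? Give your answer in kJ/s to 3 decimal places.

R = Σλ_iE_i / (1 + Σλ_ih_i)
Numerator: 0.37×1.3 + 0.11×6.55 = 1.202
Denominator: 1 + 0.37×11.4 + 0.11×9.87 = 6.304
R = 1.202/6.304 = 0.1906 kJ/s

0.191 kJ/s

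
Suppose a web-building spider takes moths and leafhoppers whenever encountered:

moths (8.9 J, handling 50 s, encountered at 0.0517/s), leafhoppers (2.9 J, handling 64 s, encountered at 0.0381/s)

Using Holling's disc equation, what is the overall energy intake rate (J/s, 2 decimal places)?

0.09 J/s

R = (0.0517×8.9 + 0.0381×2.9) / (1 + 0.0517×50 + 0.0381×64) = 0.5706/6.023 = 0.09473 J/s.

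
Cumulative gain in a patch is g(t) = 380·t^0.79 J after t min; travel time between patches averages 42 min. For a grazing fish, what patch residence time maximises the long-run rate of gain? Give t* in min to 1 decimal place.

158.0 min

Optimal t* satisfies g'(t*) = g(t*)/(T + t*).
g'(t) = 0.79·380·t^-0.21. Setting 0.79·380·t^-0.21 = 380·t^0.79/(42+t) gives 0.79(42+t) = t, so 0.21·t = 0.79×42.
t* = 0.79×42/0.21 = 158 min.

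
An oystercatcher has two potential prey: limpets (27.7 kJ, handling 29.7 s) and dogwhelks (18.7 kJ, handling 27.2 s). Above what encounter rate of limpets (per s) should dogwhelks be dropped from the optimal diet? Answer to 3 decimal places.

Drop dogwhelks once their profitability E₂/h₂ falls below the rate achievable on limpets alone: E₂/h₂ = λE₁/(1 + λh₁).
Solve for λ: λE₁h₂ = E₂(1 + λh₁) → λ(E₁h₂ − E₂h₁) = E₂ → λ = E₂/(E₁h₂ − E₂h₁).
λ = 18.7/(27.7×27.2 − 18.7×29.7) = 18.7/198 = 0.09442 per s.

0.094 per s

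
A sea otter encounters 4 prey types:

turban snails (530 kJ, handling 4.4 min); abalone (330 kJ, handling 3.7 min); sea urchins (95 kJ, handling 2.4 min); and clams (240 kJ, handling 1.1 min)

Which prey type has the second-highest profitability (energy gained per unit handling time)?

turban snails

Profitability E/h (kJ/min): turban snails = 530/4.4 = 120, abalone = 330/3.7 = 89.2, sea urchins = 95/2.4 = 39.6, clams = 240/1.1 = 218.
Ranked: clams > turban snails > abalone > sea urchins.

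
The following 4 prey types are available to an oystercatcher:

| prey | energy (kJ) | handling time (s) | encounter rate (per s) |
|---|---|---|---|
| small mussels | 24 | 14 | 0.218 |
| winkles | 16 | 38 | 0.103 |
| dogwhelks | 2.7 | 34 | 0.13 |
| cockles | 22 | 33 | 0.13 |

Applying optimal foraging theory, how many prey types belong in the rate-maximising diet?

1

Profitabilities (E/h, kJ/s): small mussels 1.71, cockles 0.667, winkles 0.421, dogwhelks 0.0794. Add prey in this order while the next type's profitability exceeds the intake rate on those already taken.
Rate on top 1: 1.291. cockles: 0.667 < 1.291 → exclude; stop.
Optimal diet: small mussels — 1 of 4 types.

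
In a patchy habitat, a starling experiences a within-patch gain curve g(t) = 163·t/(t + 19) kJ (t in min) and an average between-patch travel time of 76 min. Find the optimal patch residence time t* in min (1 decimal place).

38.0 min

Optimal t* satisfies g'(t*) = g(t*)/(T + t*).
g'(t) = 163·19/(t + 19)². Setting 163·19/(t+19)² = 163t/[(t+19)(76+t)] gives 19(76+t) = t(t+19), so t² = 19×76 = 1444.
t* = √1444 = 38 min.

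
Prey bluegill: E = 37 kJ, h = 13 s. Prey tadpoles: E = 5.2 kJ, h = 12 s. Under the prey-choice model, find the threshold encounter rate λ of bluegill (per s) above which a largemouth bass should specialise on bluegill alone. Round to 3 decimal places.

0.014 per s

Drop tadpoles once their profitability E₂/h₂ falls below the rate achievable on bluegill alone: E₂/h₂ = λE₁/(1 + λh₁).
Solve for λ: λE₁h₂ = E₂(1 + λh₁) → λ(E₁h₂ − E₂h₁) = E₂ → λ = E₂/(E₁h₂ − E₂h₁).
λ = 5.2/(37×12 − 5.2×13) = 5.2/376.4 = 0.01382 per s.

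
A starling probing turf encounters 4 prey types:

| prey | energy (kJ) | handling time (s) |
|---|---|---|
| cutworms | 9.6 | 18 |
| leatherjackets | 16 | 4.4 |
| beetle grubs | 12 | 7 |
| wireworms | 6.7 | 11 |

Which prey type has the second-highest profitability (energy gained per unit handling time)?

In descending order of E/h:
leatherjackets: 16/4.4 = 3.64 kJ/s
beetle grubs: 12/7 = 1.71 kJ/s
wireworms: 6.7/11 = 0.609 kJ/s
cutworms: 9.6/18 = 0.533 kJ/s

beetle grubs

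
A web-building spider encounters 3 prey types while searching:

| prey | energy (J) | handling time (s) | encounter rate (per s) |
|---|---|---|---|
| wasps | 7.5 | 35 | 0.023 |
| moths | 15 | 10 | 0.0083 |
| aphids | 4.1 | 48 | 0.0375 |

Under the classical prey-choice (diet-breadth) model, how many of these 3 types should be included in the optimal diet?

2

Profitabilities (E/h, J/s): moths 1.5, wasps 0.214, aphids 0.0854. Add prey in this order while the next type's profitability exceeds the intake rate on those already taken.
Rate on top 1: 0.115. wasps: 0.214 > 0.115 → include.
Rate on top 2: 0.1573. aphids: 0.0854 < 0.1573 → exclude; stop.
Optimal diet: moths, wasps — 2 of 3 types.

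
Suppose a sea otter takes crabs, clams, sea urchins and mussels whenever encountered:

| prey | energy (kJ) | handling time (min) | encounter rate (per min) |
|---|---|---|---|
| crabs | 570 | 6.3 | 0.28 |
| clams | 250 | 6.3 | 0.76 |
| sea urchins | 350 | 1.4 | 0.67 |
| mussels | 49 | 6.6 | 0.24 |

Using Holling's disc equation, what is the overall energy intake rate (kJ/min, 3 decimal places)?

59.148 kJ/min

Energy encountered per unit search time: 0.28×570 + 0.76×250 + 0.67×350 + 0.24×49 = 595.9 kJ/min.
Handling time per unit search time: 0.28×6.3 + 0.76×6.3 + 0.67×1.4 + 0.24×6.6 = 9.074.
Rate = 595.9/(1 + 9.074) = 59.15 kJ/min.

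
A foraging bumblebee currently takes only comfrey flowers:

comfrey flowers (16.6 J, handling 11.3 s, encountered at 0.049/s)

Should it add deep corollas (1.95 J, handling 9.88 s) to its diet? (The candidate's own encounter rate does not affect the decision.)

On comfrey flowers alone, R = ΣλE/(1+Σλh) = 0.8134/1.554 = 0.5235 J/s.
Profitability of deep corollas: 1.95/9.88 = 0.1974 J/s.
0.1974 < 0.5235, so adding deep corollas would lower the average — exclude it.

No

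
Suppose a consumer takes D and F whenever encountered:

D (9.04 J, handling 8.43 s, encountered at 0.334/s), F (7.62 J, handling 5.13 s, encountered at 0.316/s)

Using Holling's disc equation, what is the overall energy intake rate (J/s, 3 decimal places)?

Energy encountered per unit search time: 0.334×9.04 + 0.316×7.62 = 5.427 J/s.
Handling time per unit search time: 0.334×8.43 + 0.316×5.13 = 4.437.
Rate = 5.427/(1 + 4.437) = 0.9983 J/s.

0.998 J/s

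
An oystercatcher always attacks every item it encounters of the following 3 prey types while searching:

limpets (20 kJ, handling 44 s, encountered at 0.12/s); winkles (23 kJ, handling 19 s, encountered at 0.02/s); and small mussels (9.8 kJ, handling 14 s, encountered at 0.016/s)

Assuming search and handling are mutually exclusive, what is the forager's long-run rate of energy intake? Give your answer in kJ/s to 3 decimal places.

0.438 kJ/s

Energy encountered per unit search time: 0.12×20 + 0.02×23 + 0.016×9.8 = 3.017 kJ/s.
Handling time per unit search time: 0.12×44 + 0.02×19 + 0.016×14 = 5.884.
Rate = 3.017/(1 + 5.884) = 0.4382 kJ/s.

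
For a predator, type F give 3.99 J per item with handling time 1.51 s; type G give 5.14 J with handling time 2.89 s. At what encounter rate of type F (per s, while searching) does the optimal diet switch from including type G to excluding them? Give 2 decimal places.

1.36 per s

At the threshold, the rate on type F alone equals the profitability of type G: λ·3.99/(1 + λ·1.51) = 5.14/2.89 = 1.779.
Rearranging, λ(3.99 − 1.779×1.51) = 1.779, so λ = 1.779/1.304 = 1.364 per s.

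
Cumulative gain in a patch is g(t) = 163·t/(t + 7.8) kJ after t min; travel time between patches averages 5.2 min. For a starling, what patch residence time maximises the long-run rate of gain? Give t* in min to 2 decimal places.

By the marginal value theorem, leave when the instantaneous gain rate g'(t) equals the habitat-wide average g(t)/(T + t).
g'(t) = 163·7.8/(t + 7.8)². Setting 163·7.8/(t+7.8)² = 163t/[(t+7.8)(5.2+t)] gives 7.8(5.2+t) = t(t+7.8), so t² = 7.8×5.2 = 40.56.
t* = √40.56 = 6.369 min.

6.37 min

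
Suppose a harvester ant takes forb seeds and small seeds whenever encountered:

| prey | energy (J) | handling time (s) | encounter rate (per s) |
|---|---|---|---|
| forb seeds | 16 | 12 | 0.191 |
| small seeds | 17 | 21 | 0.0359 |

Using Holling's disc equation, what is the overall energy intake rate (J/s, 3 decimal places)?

0.906 J/s

R = Σλ_iE_i / (1 + Σλ_ih_i)
Numerator: 0.191×16 + 0.0359×17 = 3.666
Denominator: 1 + 0.191×12 + 0.0359×21 = 4.046
R = 3.666/4.046 = 0.9062 J/s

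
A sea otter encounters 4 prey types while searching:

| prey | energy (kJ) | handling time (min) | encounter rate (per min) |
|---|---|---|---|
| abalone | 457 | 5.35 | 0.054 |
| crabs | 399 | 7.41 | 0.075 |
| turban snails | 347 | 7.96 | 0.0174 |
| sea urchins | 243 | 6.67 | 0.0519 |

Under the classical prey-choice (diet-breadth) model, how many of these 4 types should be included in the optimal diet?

4

Rank by E/h (kJ/min): abalone 85.4, crabs 53.8, turban snails 43.6, sea urchins 36.4. Include each in turn until the next type's E/h falls below the running intake rate.
Rate on top 1: 19.15. crabs: 53.8 > 19.15 → include.
Rate on top 2: 29.6. turban snails: 43.6 > 29.6 → include.
Rate on top 3: 30.58. sea urchins: 36.4 > 30.58 → include.
Optimal diet: abalone, crabs, turban snails, sea urchins — 4 of 4 types.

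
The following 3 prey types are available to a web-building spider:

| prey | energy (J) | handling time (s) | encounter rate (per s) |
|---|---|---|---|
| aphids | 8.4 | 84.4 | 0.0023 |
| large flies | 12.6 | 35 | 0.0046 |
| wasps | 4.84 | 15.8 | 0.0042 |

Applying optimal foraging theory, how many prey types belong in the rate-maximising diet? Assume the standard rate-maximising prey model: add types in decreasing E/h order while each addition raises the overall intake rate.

3

Profitabilities (E/h, J/s): large flies 0.36, wasps 0.306, aphids 0.0995. Add prey in this order while the next type's profitability exceeds the intake rate on those already taken.
Rate on top 1: 0.04992. wasps: 0.306 > 0.04992 → include.
Rate on top 2: 0.06379. aphids: 0.0995 > 0.06379 → include.
Optimal diet: large flies, wasps, aphids — 3 of 3 types.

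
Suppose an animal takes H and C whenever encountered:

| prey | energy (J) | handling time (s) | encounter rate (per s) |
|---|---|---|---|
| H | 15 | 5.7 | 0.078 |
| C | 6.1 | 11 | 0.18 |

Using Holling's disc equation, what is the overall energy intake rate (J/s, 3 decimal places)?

R = Σλ_iE_i / (1 + Σλ_ih_i)
Numerator: 0.078×15 + 0.18×6.1 = 2.268
Denominator: 1 + 0.078×5.7 + 0.18×11 = 3.425
R = 2.268/3.425 = 0.6623 J/s

0.662 J/s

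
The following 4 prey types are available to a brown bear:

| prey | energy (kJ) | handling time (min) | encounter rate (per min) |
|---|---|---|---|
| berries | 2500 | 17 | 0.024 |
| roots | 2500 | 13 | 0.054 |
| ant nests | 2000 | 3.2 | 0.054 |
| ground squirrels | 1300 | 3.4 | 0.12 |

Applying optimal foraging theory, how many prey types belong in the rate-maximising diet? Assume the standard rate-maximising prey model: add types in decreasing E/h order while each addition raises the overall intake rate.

Rank by E/h (kJ/min): ant nests 625, ground squirrels 382, roots 192, berries 147. Include each in turn until the next type's E/h falls below the running intake rate.
Rate on top 1: 92.09. ground squirrels: 382 > 92.09 → include.
Rate on top 2: 167. roots: 192 > 167 → include.
Rate on top 3: 174.8. berries: 147 < 174.8 → exclude; stop.
Optimal diet: ant nests, ground squirrels, roots — 3 of 4 types.

3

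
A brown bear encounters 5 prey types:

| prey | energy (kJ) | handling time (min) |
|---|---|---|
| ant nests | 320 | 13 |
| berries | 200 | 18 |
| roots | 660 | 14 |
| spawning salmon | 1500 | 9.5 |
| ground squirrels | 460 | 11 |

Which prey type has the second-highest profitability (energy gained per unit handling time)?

roots

Profitability E/h (kJ/min): ant nests = 320/13 = 24.6, berries = 200/18 = 11.1, roots = 660/14 = 47.1, spawning salmon = 1500/9.5 = 158, ground squirrels = 460/11 = 41.8.
Ranked: spawning salmon > roots > ground squirrels > ant nests > berries.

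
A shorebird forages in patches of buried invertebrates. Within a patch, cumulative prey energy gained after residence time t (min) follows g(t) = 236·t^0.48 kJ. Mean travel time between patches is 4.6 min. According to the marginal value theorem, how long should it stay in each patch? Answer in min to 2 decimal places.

Maximise g(t)/(T+t): set derivative to zero → g'(t)(T+t) = g(t).
g'(t) = 0.48·236·t^-0.52. Setting 0.48·236·t^-0.52 = 236·t^0.48/(4.6+t) gives 0.48(4.6+t) = t, so 0.52·t = 0.48×4.6.
t* = 0.48×4.6/0.52 = 4.246 min.

4.25 min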